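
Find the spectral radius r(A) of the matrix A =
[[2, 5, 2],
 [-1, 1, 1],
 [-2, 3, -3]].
r(A) ≈ 3.4895

The eigenvalues of A are the roots of its characteristic polynomial. With M = A (coefficients from the trace, the sum of principal 2x2 minors, and det A):
  p(λ) = det(λ I - M) = λ^3 - λ + 39.
No integer candidate from the rational root theorem (±divisors of 39) is a root, so the roots are irrational. The cubic discriminant is Δ = -41063 < 0, so there is one real root and a complex-conjugate pair. p(-4) = -21 and p(-3) = 15 have opposite signs, so a root lies in (-4, -3); Newton's method refines it to λ ≈ -3.4895. Dividing out (λ - (-3.4895)) leaves approximately λ^2 - 3.4895λ + 11.1765. For λ^2 - 3.4895λ + 11.1765 the discriminant is -32.5294. It is negative, so the remaining roots are the complex-conjugate pair λ ≈ 1.7447 ± 2.8517i. Their product equals the constant term, so |λ|^2 ≈ 11.1765 and |λ| ≈ 3.3431.
Thus the eigenvalues (to 4 decimals) are -3.4895 (modulus 3.4895); 1.7447 ± 2.8517i (modulus 3.3431). The spectral radius is the largest modulus: r(A) ≈ 3.4895. (Cross-check: r(A) ≤ ||A||_2 ≈ 5.9847; equality holds whenever A is normal, though it can also hold for some non-normal A.)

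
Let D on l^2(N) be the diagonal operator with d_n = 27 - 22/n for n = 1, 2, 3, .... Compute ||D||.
||D|| = 27

For a diagonal operator on l^2 with entries d_n, ||D|| = sup_n |d_n|. Here d_1 = 5, d_2 = 16, ..., and d_n = 27 - 22/n increases monotonically toward 27. All terms lie in [5, 27), so |d_n| = d_n and the supremum is the limit 27, which is not attained by any individual d_n. Hence ||D|| = 27.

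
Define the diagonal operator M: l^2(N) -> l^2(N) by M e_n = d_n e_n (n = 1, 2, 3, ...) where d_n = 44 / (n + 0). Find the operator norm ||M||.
||M|| = 44 (attained at n = 1)

For M diagonal, ||M|| = sup_n |d_n| = sup_n 44/(n + 0). This is positive and strictly decreasing in n, so the supremum is attained at n = 1: d_1 = 44/(1 + 0) = 44. Hence ||M|| = 44.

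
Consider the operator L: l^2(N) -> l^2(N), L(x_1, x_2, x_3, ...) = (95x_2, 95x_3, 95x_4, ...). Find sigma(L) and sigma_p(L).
sigma(L) = closed disk {z in C : |z| ≤ 95}; sigma_p(L) = open disk {z in C : |z| < 95}

Note L = 95·V where V is the unit left shift (V x)_k = x_{k+1}; so sigma(L) = 95·sigma(V) and ||L|| = 95||V||. ||L x||^2 = 9025sum_{k≥2} |x_k|^2 ≤ 9025||x||^2, with equality on {x : x_1 = 0}, so ||L|| = 95. For any lambda with |lambda| < 95, set r = lambda/95 (|r| < 1); the vector x = (1, r, r^2, ...) is in l^2 and satisfies L x = 95(r, r^2, ...) = lambda x, so lambda is an eigenvalue. On the boundary |lambda| = 95 the geometric series diverges, so no l^2 eigenvector exists, but these lambda lie in the approximate point spectrum. Hence sigma(L) is the closed disk of radius 95 and sigma_p(L) is the open disk.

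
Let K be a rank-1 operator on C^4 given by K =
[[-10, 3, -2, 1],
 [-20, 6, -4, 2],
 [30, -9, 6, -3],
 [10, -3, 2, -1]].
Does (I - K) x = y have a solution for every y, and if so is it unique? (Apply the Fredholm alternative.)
(I - K) is singular (det(I - K) = 0, i.e. 1 ∈ sigma(K)). (I - K) x = y is solvable iff y ⊥ ker((I - K)^*) = span{(-10, 3, -2, 1)}, i.e. iff -10y_1 + 3y_2 - 2y_3 + y_4 = 0. When solvable, the solutions are x = y + c·(1, 2, -3, -1), c arbitrary (ker(I - K) = span{(1, 2, -3, -1)}, dimension 1).

K has rank 1, so it is an outer product K = u v^T: every row of K is a multiple of one row vector. Reading off the entries, u = (1, 2, -3, -1) and v = (-10, 3, -2, 1) (row i of K equals u_i·v^T). A rank-one matrix u v^T satisfies K u = u (v·u) and kills the (3)-dimensional subspace v^⊥, so its characteristic polynomial is lambda^3 (lambda - v·u) with v·u = tr K = 1. Hence the eigenvalues of I - K are 1 (multiplicity 3) and 1 - (1) = 0, so det(I - K) = 0. (Direct check: I - K =
[[11, -3, 2, -1],
 [20, -5, 4, -2],
 [-30, 9, -5, 3],
 [-10, 3, -2, 2]]
has determinant 0.) So 1 is an eigenvalue of K and (I - K) is not invertible. The finite-dimensional Fredholm alternative says: either (I - K) is invertible, or ker(I - K) ≠ {0} and then range(I - K) = ker((I - K)^*)^⊥, with dim ker(I - K) = dim ker((I - K)^*). We are in the second case, so we need both kernels. Kernel of I - K: (I - K) u = u - u (v·u) = u - u = 0, so ker(I - K) = span{u} = span{(1, 2, -3, -1)} (it is exactly 1-dimensional because rank(I - K) = 3). Kernel of the adjoint: K is real, so (I - K)^* = I - K^T = I - v u^T, and (I - v u^T) v = v - v (u·v) = 0; hence ker((I - K)^*) = span{v} = span{(-10, 3, -2, 1)}. Therefore (I - K) x = y is solvable iff <y, v> = 0, i.e. iff -10y_1 + 3y_2 - 2y_3 + y_4 = 0. When this holds, K y = u (v·y) = 0, so (I - K) y = y and x = y is a particular solution; the full solution set is the line x = y + c·u = y + c·(1, 2, -3, -1), c ∈ C.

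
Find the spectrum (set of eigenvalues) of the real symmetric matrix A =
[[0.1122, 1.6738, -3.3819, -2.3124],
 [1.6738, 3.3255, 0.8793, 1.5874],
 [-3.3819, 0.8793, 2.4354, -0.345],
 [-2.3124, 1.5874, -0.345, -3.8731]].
sigma(A) ≈ {-6, -1, 4, 5}

A is real symmetric, so its spectrum consists of real eigenvalues. Expanding the characteristic polynomial of the displayed matrix gives
  det(λ I - A) = p(λ) = λ^4 + (-2)λ^3 + (-37)λ^2 + (86)λ + (120).
Solving p(λ) = 0 yields eigenvalues ≈ -6, -1, 4, 5. (A is shown rounded to 4 decimals, so these recover the underlying integer eigenvalues to within that precision.)
Verification: the trace of A = 2 equals the sum of eigenvalues 2, and det(A) ≈ 120.0002 matches the eigenvalue product 120.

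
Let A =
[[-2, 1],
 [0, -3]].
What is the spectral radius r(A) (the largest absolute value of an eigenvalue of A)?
r(A) = 3

The eigenvalues of A are the roots of its characteristic polynomial. With M = A (coefficients from the trace and determinant):
  p(λ) = det(λ I - M) = λ^2 + 5λ + 6.
For λ^2 + 5λ + 6 the discriminant is 1. It is a perfect square (1^2), so the roots are rational: λ = (-5 ± 1)/2 = -2, -3.
Thus the eigenvalues (to 4 decimals) are -2 (modulus 2); -3 (modulus 3). The spectral radius is the largest modulus: r(A) = 3. (Cross-check: r(A) ≤ ||A||_2 ≈ 3.2566; equality holds whenever A is normal, though it can also hold for some non-normal A.)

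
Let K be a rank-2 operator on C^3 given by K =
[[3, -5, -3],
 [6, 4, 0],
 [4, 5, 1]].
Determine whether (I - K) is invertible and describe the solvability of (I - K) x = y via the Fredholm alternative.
(I - K) is invertible (det(I - K) = 54 ≠ 0), so for every y in C^3 the equation (I - K) x = y has a unique solution.

K has rank 2 and factors as K = U V^T = u1 v1^T + u2 v2^T with u1 = (2, 2, 1), v1 = (3, 2, 0), u2 = (-3, 0, 1), v2 = (1, 3, 1) (multiplying out reproduces the displayed K). The nonzero eigenvalues of U V^T coincide with those of the 2 x 2 matrix G = V^T U = [[v1·u1, v1·u2], [v2·u1, v2·u2]] = [[10, -9], [9, -2]], and by the Sylvester determinant identity det(I_3 - U V^T) = det(I_2 - V^T U) = det([[-9, 9], [-9, 3]]) = (-9)(3) - (9)(-9) = 54. (Direct check: I - K =
[[-2, 5, 3],
 [-6, -3, 0],
 [-4, -5, 0]]
has determinant 54.) The finite-dimensional Fredholm alternative says: either (I - K) is invertible, or ker(I - K) ≠ {0} and then range(I - K) = ker((I - K)^*)^⊥, with dim ker(I - K) = dim ker((I - K)^*). Since det(I - K) ≠ 0, 1 is not an eigenvalue of K and ker(I - K) = {0}, so we are in the first case: for every y there is a unique x = (I - K)^(-1) y. (Explicitly, by the Woodbury identity, (I - U V^T)^(-1) = I + U (I_2 - G)^(-1) V^T.)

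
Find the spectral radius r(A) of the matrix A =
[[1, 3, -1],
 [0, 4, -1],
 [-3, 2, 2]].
r(A) = (6 + sqrt(8))/2 ≈ 4.4142

The eigenvalues of A are the roots of its characteristic polynomial. With M = A (coefficients from the trace, the sum of principal 2x2 minors, and det A):
  p(λ) = det(λ I - M) = λ^3 - 7λ^2 + 13λ - 7.
By the rational root theorem any rational root is an integer divisor of 7. Testing λ = 1: p(1) = 1 - 7 + 13 - 7 = 0, so λ = 1 is a root. Dividing out (λ - 1) leaves p(λ) = (λ - 1)(λ^2 - 6λ + 7). For λ^2 - 6λ + 7 the discriminant is 8. It is nonnegative but not a perfect square, so the roots are real and irrational: λ = (6 ± sqrt(8))/2 ≈ 4.4142, 1.5858.
Thus the eigenvalues (to 4 decimals) are 4.4142 (modulus 4.4142); 1.5858 (modulus 1.5858); 1 (modulus 1). The spectral radius is the largest modulus: r(A) = (6 + sqrt(8))/2 ≈ 4.4142. (Cross-check: r(A) ≤ ||A||_2 ≈ 5.4438; equality holds whenever A is normal, though it can also hold for some non-normal A.)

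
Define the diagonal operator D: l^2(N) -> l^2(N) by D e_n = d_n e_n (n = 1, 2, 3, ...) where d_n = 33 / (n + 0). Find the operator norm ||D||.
||D|| = 33 (attained at n = 1)

For D diagonal, ||D|| = sup_n |d_n| = sup_n 33/(n + 0). This is positive and strictly decreasing in n, so the supremum is attained at n = 1: d_1 = 33/(1 + 0) = 33. Hence ||D|| = 33.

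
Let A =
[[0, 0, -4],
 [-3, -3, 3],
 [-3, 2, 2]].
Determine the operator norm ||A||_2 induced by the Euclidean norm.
||A||_2 ≈ 6.3795 (= sqrt(largest eigenvalue of A^T A))

||A||_2 = sigma_max(A) = sqrt(lambda_max(A^T A)). Form the symmetric matrix M = A^T A =
[[18, 3, -15],
 [3, 13, -5],
 [-15, -5, 29]].
Its characteristic polynomial (trace, sum of principal 2x2 minors, determinant of M give the coefficients) is
  p(λ) = det(λ I - M) = λ^3 - 60λ^2 + 874λ - 3600.
No integer candidate from the rational root theorem (±divisors of 3600) is a root, so the roots are irrational. The cubic discriminant is Δ = 17235104 > 0, so there are three distinct real roots. p(7) = -79 and p(8) = 64 have opposite signs, so a root lies in (7, 8); Newton's method refines it to λ ≈ 7.4869. p(11) = 85 and p(12) = -24 have opposite signs, so a root lies in (11, 12); Newton's method refines it to λ ≈ 11.8147. p(40) = -640 and p(41) = 295 have opposite signs, so a root lies in (40, 41); Newton's method refines it to λ ≈ 40.6984. Check (Vieta): the three roots sum to 60, matching tr M = 60.
So the eigenvalues of A^T A are ≈ 7.4869, 11.8147, 40.6984 (all ≥ 0, as they must be for A^T A). The largest is λ_max ≈ 40.6984, hence ||A||_2 = sqrt(λ_max) ≈ 6.3795.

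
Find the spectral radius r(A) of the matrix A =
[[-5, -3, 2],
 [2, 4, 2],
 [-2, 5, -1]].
r(A) ≈ 5.3868

The eigenvalues of A are the roots of its characteristic polynomial. With M = A (coefficients from the trace, the sum of principal 2x2 minors, and det A):
  p(λ) = det(λ I - M) = λ^3 + 2λ^2 - 19λ - 112.
No integer candidate from the rational root theorem (±divisors of 112) is a root, so the roots are irrational. The cubic discriminant is Δ = -229616 < 0, so there is one real root and a complex-conjugate pair. p(5) = -32 and p(6) = 62 have opposite signs, so a root lies in (5, 6); Newton's method refines it to λ ≈ 5.3868. Dividing out (λ - (5.3868)) leaves approximately λ^2 + 7.3868λ + 20.7915. For λ^2 + 7.3868λ + 20.7915 the discriminant is -28.6008. It is negative, so the remaining roots are the complex-conjugate pair λ ≈ -3.6934 ± 2.674i. Their product equals the constant term, so |λ|^2 ≈ 20.7915 and |λ| ≈ 4.5598.
Thus the eigenvalues (to 4 decimals) are 5.3868 (modulus 5.3868); -3.6934 ± 2.674i (modulus 4.5598). The spectral radius is the largest modulus: r(A) ≈ 5.3868. (Cross-check: r(A) ≤ ||A||_2 ≈ 7.5802; equality holds whenever A is normal, though it can also hold for some non-normal A.)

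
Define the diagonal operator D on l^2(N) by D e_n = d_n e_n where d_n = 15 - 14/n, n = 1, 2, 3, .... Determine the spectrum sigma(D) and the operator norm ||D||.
sigma(D) = {15 - 14/n : n ≥ 1} ∪ {15}; ||D|| = 15

A bounded diagonal operator on l^2 with diagonal entries d_n has spectrum equal to the closure of {d_n : n ≥ 1}: every d_n is an eigenvalue (with eigenvector e_n), so {d_n} ⊂ sigma(D); the spectrum is closed, so its closure is too; and for lambda not in the closure, (D - lambda I) has bounded inverse (the diagonal entries 1/(d_n - lambda) are bounded). For our sequence d_n = 15 - 14/n, n = 1, 2, 3, ...:
  - {d_n} = {15 - 14/n : n ≥ 1}; the only limit point is 15
  - closure = {15 - 14/n : n ≥ 1} ∪ {15}
For the norm: a diagonal operator has ||D|| = sup_n |d_n|. Here d_n = 15 - 14/n increases monotonically from d_1 = 1 toward 15, with all terms in [1, 15); so sup_n |d_n| = 15 (the supremum is the limit, not attained). So ||D|| = 15.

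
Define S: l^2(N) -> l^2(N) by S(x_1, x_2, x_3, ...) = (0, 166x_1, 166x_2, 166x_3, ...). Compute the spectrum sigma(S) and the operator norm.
sigma(S) = closed disk {z in C : |z| ≤ 166}; ||S|| = 166

Note S = 166·U where U is the unit right shift (U x)_k = x_{k-1} (with x_0 := 0); so ||S|| = 166||U|| and sigma(S) = 166·sigma(U). ||S x||^2 = sum_{k≥1} |166x_k|^2 = 27556||x||^2, so ||S|| = 166 and sigma(S) ⊂ {|z| ≤ 166}. For any |lambda| < 166, the equation (S - lambda I) x = 0 forces x_1 = 0, then 166x_k = lambda x_{k+1} ⇒ x = 0, so S has no eigenvalues. But (S - lambda I) is not surjective for |lambda| < 166: solving (S - lambda I) x = e_1 would require x_n proportional to (lambda/166)^(-n), which is not in l^2. So every |lambda| < 166 lies in the residual spectrum. The boundary |lambda| = 166 is in the approximate point spectrum (the spectrum is closed). Hence sigma(S) is the closed disk of radius 166.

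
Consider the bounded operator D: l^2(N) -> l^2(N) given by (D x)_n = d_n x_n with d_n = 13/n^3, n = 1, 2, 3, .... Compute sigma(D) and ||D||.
sigma(D) = {13/n^3 : n ≥ 1} ∪ {0}; ||D|| = 13

A bounded diagonal operator on l^2 with diagonal entries d_n has spectrum equal to the closure of {d_n : n ≥ 1}: every d_n is an eigenvalue (with eigenvector e_n), so {d_n} ⊂ sigma(D); the spectrum is closed, so its closure is too; and for lambda not in the closure, (D - lambda I) has bounded inverse (the diagonal entries 1/(d_n - lambda) are bounded). For our sequence d_n = 13/n^3, n = 1, 2, 3, ...:
  - {d_n} = {13/n^3 : n ≥ 1}; the only limit point is 0
  - closure = {13/n^3 : n ≥ 1} ∪ {0}
For the norm: a diagonal operator has ||D|| = sup_n |d_n|. Here d_n = 13/n^3 is positive and decreasing, so sup_n |d_n| = d_1 = 13. So ||D|| = 13.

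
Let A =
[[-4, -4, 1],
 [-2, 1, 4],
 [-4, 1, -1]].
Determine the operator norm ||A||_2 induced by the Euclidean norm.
||A||_2 ≈ 6.5472 (= sqrt(largest eigenvalue of A^T A))

||A||_2 = sigma_max(A) = sqrt(lambda_max(A^T A)). Form the symmetric matrix M = A^T A =
[[36, 10, -8],
 [10, 18, -1],
 [-8, -1, 18]].
Its characteristic polynomial (trace, sum of principal 2x2 minors, determinant of M give the coefficients) is
  p(λ) = det(λ I - M) = λ^3 - 72λ^2 + 1455λ - 8836.
No integer candidate from the rational root theorem (±divisors of 8836) is a root, so the roots are irrational. The cubic discriminant is Δ = 15341076 > 0, so there are three distinct real roots. p(12) = -16 and p(13) = 108 have opposite signs, so a root lies in (12, 13); Newton's method refines it to λ ≈ 12.103. p(17) = 4 and p(18) = -142 have opposite signs, so a root lies in (17, 18); Newton's method refines it to λ ≈ 17.0316. p(42) = -646 and p(43) = 108 have opposite signs, so a root lies in (42, 43); Newton's method refines it to λ ≈ 42.8654. Check (Vieta): the three roots sum to 72, matching tr M = 72.
So the eigenvalues of A^T A are ≈ 12.103, 17.0316, 42.8654 (all ≥ 0, as they must be for A^T A). The largest is λ_max ≈ 42.8654, hence ||A||_2 = sqrt(λ_max) ≈ 6.5472.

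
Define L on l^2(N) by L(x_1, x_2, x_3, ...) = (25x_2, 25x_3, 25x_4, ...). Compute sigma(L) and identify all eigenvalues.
sigma(L) = closed disk {z in C : |z| ≤ 25}; sigma_p(L) = open disk {z in C : |z| < 25}

Note L = 25·V where V is the unit left shift (V x)_k = x_{k+1}; so sigma(L) = 25·sigma(V) and ||L|| = 25||V||. ||L x||^2 = 625sum_{k≥2} |x_k|^2 ≤ 625||x||^2, with equality on {x : x_1 = 0}, so ||L|| = 25. For any lambda with |lambda| < 25, set r = lambda/25 (|r| < 1); the vector x = (1, r, r^2, ...) is in l^2 and satisfies L x = 25(r, r^2, ...) = lambda x, so lambda is an eigenvalue. On the boundary |lambda| = 25 the geometric series diverges, so no l^2 eigenvector exists, but these lambda lie in the approximate point spectrum. Hence sigma(L) is the closed disk of radius 25 and sigma_p(L) is the open disk.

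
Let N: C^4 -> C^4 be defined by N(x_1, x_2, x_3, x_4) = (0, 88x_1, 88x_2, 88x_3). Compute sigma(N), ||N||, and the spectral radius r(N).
sigma(N) = {0}; ||N|| = 88; r(N) = 0. (N is nilpotent with N^4 = 0.)

On C^4, N is a strictly lower-triangular matrix with 88 on the subdiagonal and zeros elsewhere, so its characteristic polynomial is lambda^4 and every eigenvalue is 0: sigma(N) = {0}. For the operator norm, N e_i = 88e_{i+1} for i = 1, ..., 3 and N e_4 = 0, so the singular values of N are 88 (with multiplicity 3) and 0; hence ||N|| = 88. The spectral radius r(N) = max|lambda| = 0. Note ||N|| > r(N) — characteristic of non-normal nilpotent operators. Indeed N^4 = 0.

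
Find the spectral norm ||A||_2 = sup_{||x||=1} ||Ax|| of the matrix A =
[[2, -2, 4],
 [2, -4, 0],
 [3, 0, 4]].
||A||_2 ≈ 7.1867 (= sqrt(largest eigenvalue of A^T A))

||A||_2 = sigma_max(A) = sqrt(lambda_max(A^T A)). Form the symmetric matrix M = A^T A =
[[17, -12, 20],
 [-12, 20, -8],
 [20, -8, 32]].
Its characteristic polynomial (trace, sum of principal 2x2 minors, determinant of M give the coefficients) is
  p(λ) = det(λ I - M) = λ^3 - 69λ^2 + 916λ - 1024.
No integer candidate from the rational root theorem (±divisors of 1024) is a root, so the roots are irrational. The cubic discriminant is Δ = 711536144 > 0, so there are three distinct real roots. p(1) = -176 and p(2) = 540 have opposite signs, so a root lies in (1, 2); Newton's method refines it to λ ≈ 1.2298. p(16) = 64 and p(17) = -480 have opposite signs, so a root lies in (16, 17); Newton's method refines it to λ ≈ 16.1215. p(51) = -1126 and p(52) = 640 have opposite signs, so a root lies in (51, 52); Newton's method refines it to λ ≈ 51.6487. Check (Vieta): the three roots sum to 69, matching tr M = 69.
So the eigenvalues of A^T A are ≈ 1.2298, 16.1215, 51.6487 (all ≥ 0, as they must be for A^T A). The largest is λ_max ≈ 51.6487, hence ||A||_2 = sqrt(λ_max) ≈ 7.1867.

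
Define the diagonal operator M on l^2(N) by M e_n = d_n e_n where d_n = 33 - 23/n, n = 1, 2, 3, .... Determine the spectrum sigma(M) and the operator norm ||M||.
sigma(M) = {33 - 23/n : n ≥ 1} ∪ {33}; ||M|| = 33

A bounded diagonal operator on l^2 with diagonal entries d_n has spectrum equal to the closure of {d_n : n ≥ 1}: every d_n is an eigenvalue (with eigenvector e_n), so {d_n} ⊂ sigma(M); the spectrum is closed, so its closure is too; and for lambda not in the closure, (M - lambda I) has bounded inverse (the diagonal entries 1/(d_n - lambda) are bounded). For our sequence d_n = 33 - 23/n, n = 1, 2, 3, ...:
  - {d_n} = {33 - 23/n : n ≥ 1}; the only limit point is 33
  - closure = {33 - 23/n : n ≥ 1} ∪ {33}
For the norm: a diagonal operator has ||M|| = sup_n |d_n|. Here d_n = 33 - 23/n increases monotonically from d_1 = 10 toward 33, with all terms in [10, 33); so sup_n |d_n| = 33 (the supremum is the limit, not attained). So ||M|| = 33.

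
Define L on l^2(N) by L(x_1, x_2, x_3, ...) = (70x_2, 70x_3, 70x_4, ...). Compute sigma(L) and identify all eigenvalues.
sigma(L) = closed disk {z in C : |z| ≤ 70}; sigma_p(L) = open disk {z in C : |z| < 70}

Note L = 70·V where V is the unit left shift (V x)_k = x_{k+1}; so sigma(L) = 70·sigma(V) and ||L|| = 70||V||. ||L x||^2 = 4900sum_{k≥2} |x_k|^2 ≤ 4900||x||^2, with equality on {x : x_1 = 0}, so ||L|| = 70. For any lambda with |lambda| < 70, set r = lambda/70 (|r| < 1); the vector x = (1, r, r^2, ...) is in l^2 and satisfies L x = 70(r, r^2, ...) = lambda x, so lambda is an eigenvalue. On the boundary |lambda| = 70 the geometric series diverges, so no l^2 eigenvector exists, but these lambda lie in the approximate point spectrum. Hence sigma(L) is the closed disk of radius 70 and sigma_p(L) is the open disk.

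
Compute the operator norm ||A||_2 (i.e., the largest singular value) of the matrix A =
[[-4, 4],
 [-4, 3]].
||A||_2 = sqrt((57 + sqrt(3185))/2) ≈ 7.5311 (= sqrt(largest eigenvalue of A^T A))

||A||_2 = sigma_max(A) = sqrt(lambda_max(A^T A)). Form the symmetric matrix M = A^T A =
[[32, -28],
 [-28, 25]].
Its characteristic polynomial (trace, determinant of M give the coefficients) is
  p(λ) = det(λ I - M) = λ^2 - 57λ + 16.
For λ^2 - 57λ + 16 the discriminant is 3185. It is nonnegative but not a perfect square, so the roots are real and irrational: λ = (57 ± sqrt(3185))/2 ≈ 56.7179, 0.2821.
So the eigenvalues of A^T A are ≈ 0.2821, 56.7179 (all ≥ 0, as they must be for A^T A). The largest is λ_max = (57 + sqrt(3185))/2 ≈ 56.7179, hence ||A||_2 = sqrt(λ_max) = sqrt((57 + sqrt(3185))/2) ≈ 7.5311.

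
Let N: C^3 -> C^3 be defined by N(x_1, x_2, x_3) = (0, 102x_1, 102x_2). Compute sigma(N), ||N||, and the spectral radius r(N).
sigma(N) = {0}; ||N|| = 102; r(N) = 0. (N is nilpotent with N^3 = 0.)

On C^3, N is a strictly lower-triangular matrix with 102 on the subdiagonal and zeros elsewhere, so its characteristic polynomial is lambda^3 and every eigenvalue is 0: sigma(N) = {0}. For the operator norm, N e_i = 102e_{i+1} for i = 1, ..., 2 and N e_3 = 0, so the singular values of N are 102 (with multiplicity 2) and 0; hence ||N|| = 102. The spectral radius r(N) = max|lambda| = 0. Note ||N|| > r(N) — characteristic of non-normal nilpotent operators. Indeed N^3 = 0.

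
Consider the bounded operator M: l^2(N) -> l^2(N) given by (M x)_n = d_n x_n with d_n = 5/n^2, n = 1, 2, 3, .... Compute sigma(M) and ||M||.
sigma(M) = {5/n^2 : n ≥ 1} ∪ {0}; ||M|| = 5

A bounded diagonal operator on l^2 with diagonal entries d_n has spectrum equal to the closure of {d_n : n ≥ 1}: every d_n is an eigenvalue (with eigenvector e_n), so {d_n} ⊂ sigma(M); the spectrum is closed, so its closure is too; and for lambda not in the closure, (M - lambda I) has bounded inverse (the diagonal entries 1/(d_n - lambda) are bounded). For our sequence d_n = 5/n^2, n = 1, 2, 3, ...:
  - {d_n} = {5/n^2 : n ≥ 1}; the only limit point is 0
  - closure = {5/n^2 : n ≥ 1} ∪ {0}
For the norm: a diagonal operator has ||M|| = sup_n |d_n|. Here d_n = 5/n^2 is positive and decreasing, so sup_n |d_n| = d_1 = 5. So ||M|| = 5.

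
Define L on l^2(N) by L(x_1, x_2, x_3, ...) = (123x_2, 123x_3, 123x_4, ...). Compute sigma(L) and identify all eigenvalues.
sigma(L) = closed disk {z in C : |z| ≤ 123}; sigma_p(L) = open disk {z in C : |z| < 123}

Note L = 123·V where V is the unit left shift (V x)_k = x_{k+1}; so sigma(L) = 123·sigma(V) and ||L|| = 123||V||. ||L x||^2 = 15129sum_{k≥2} |x_k|^2 ≤ 15129||x||^2, with equality on {x : x_1 = 0}, so ||L|| = 123. For any lambda with |lambda| < 123, set r = lambda/123 (|r| < 1); the vector x = (1, r, r^2, ...) is in l^2 and satisfies L x = 123(r, r^2, ...) = lambda x, so lambda is an eigenvalue. On the boundary |lambda| = 123 the geometric series diverges, so no l^2 eigenvector exists, but these lambda lie in the approximate point spectrum. Hence sigma(L) is the closed disk of radius 123 and sigma_p(L) is the open disk.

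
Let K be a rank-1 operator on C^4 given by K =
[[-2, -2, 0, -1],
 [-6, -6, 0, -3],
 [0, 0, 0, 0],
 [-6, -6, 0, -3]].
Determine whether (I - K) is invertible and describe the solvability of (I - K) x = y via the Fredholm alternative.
(I - K) is invertible (det(I - K) = 12 ≠ 0), so for every y in C^4 the equation (I - K) x = y has a unique solution.

K has rank 1, so it is an outer product K = u v^T: every row of K is a multiple of one row vector. Reading off the entries, u = (-1, -3, 0, -3) and v = (2, 2, 0, 1) (row i of K equals u_i·v^T). A rank-one matrix u v^T satisfies K u = u (v·u) and kills the (3)-dimensional subspace v^⊥, so its characteristic polynomial is lambda^3 (lambda - v·u) with v·u = tr K = -11. Hence the eigenvalues of I - K are 1 (multiplicity 3) and 1 - (-11) = 12, so det(I - K) = 12. (Direct check: I - K =
[[3, 2, 0, 1],
 [6, 7, 0, 3],
 [0, 0, 1, 0],
 [6, 6, 0, 4]]
has determinant 12.) The finite-dimensional Fredholm alternative says: either (I - K) is invertible, or ker(I - K) ≠ {0} and then range(I - K) = ker((I - K)^*)^⊥, with dim ker(I - K) = dim ker((I - K)^*). Since det(I - K) ≠ 0, 1 is not an eigenvalue of K and ker(I - K) = {0}, so we are in the first case: for every y there is a unique x = (I - K)^(-1) y. Explicitly, by the Sherman–Morrison formula, (I - u v^T)^(-1) = I + u v^T/(1 - v·u), i.e. (I - K)^(-1) = I + K/(12).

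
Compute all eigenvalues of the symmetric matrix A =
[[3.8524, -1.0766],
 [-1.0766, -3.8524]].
sigma(A) ≈ {-4, 4}

A is real symmetric, so its spectrum consists of real eigenvalues. Expanding the characteristic polynomial of the displayed matrix gives
  det(λ I - A) = p(λ) = λ^2 + (0)λ + (-16).
Solving p(λ) = 0 yields eigenvalues ≈ -4, 4. (A is shown rounded to 4 decimals, so these recover the underlying integer eigenvalues to within that precision.)
Verification: the trace of A = 0 equals the sum of eigenvalues 0, and det(A) ≈ -16.0001 matches the eigenvalue product -16.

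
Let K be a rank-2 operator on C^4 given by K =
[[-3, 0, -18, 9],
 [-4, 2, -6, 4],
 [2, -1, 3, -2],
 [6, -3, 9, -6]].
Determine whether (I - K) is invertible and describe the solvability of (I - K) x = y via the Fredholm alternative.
(I - K) is invertible (det(I - K) = -10 ≠ 0), so for every y in C^4 the equation (I - K) x = y has a unique solution.

K has rank 2 and factors as K = U V^T = u1 v1^T + u2 v2^T with u1 = (-3, 0, 0, 0), v1 = (-1, 1, 3, -1), u2 = (3, 2, -1, -3), v2 = (-2, 1, -3, 2) (multiplying out reproduces the displayed K). The nonzero eigenvalues of U V^T coincide with those of the 2 x 2 matrix G = V^T U = [[v1·u1, v1·u2], [v2·u1, v2·u2]] = [[3, -1], [6, -7]], and by the Sylvester determinant identity det(I_4 - U V^T) = det(I_2 - V^T U) = det([[-2, 1], [-6, 8]]) = (-2)(8) - (1)(-6) = -10. (Direct check: I - K =
[[4, 0, 18, -9],
 [4, -1, 6, -4],
 [-2, 1, -2, 2],
 [-6, 3, -9, 7]]
has determinant -10.) The finite-dimensional Fredholm alternative says: either (I - K) is invertible, or ker(I - K) ≠ {0} and then range(I - K) = ker((I - K)^*)^⊥, with dim ker(I - K) = dim ker((I - K)^*). Since det(I - K) ≠ 0, 1 is not an eigenvalue of K and ker(I - K) = {0}, so we are in the first case: for every y there is a unique x = (I - K)^(-1) y. (Explicitly, by the Woodbury identity, (I - U V^T)^(-1) = I + U (I_2 - G)^(-1) V^T.)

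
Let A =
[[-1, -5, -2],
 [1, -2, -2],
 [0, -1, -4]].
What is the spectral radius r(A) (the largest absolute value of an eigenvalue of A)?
r(A) ≈ 4.365

The eigenvalues of A are the roots of its characteristic polynomial. With M = A (coefficients from the trace, the sum of principal 2x2 minors, and det A):
  p(λ) = det(λ I - M) = λ^3 + 7λ^2 + 17λ + 24.
No integer candidate from the rational root theorem (±divisors of 24) is a root, so the roots are irrational. The cubic discriminant is Δ = -2563 < 0, so there is one real root and a complex-conjugate pair. p(-5) = -11 and p(-4) = 4 have opposite signs, so a root lies in (-5, -4); Newton's method refines it to λ ≈ -4.365. Dividing out (λ - (-4.365)) leaves approximately λ^2 + 2.635λ + 5.4983. For λ^2 + 2.635λ + 5.4983 the discriminant is -15.0499. It is negative, so the remaining roots are the complex-conjugate pair λ ≈ -1.3175 ± 1.9397i. Their product equals the constant term, so |λ|^2 ≈ 5.4983 and |λ| ≈ 2.3448.
Thus the eigenvalues (to 4 decimals) are -4.365 (modulus 4.365); -1.3175 ± 1.9397i (modulus 2.3448). The spectral radius is the largest modulus: r(A) ≈ 4.365. (Cross-check: r(A) ≤ ||A||_2 ≈ 6.7357; equality holds whenever A is normal, though it can also hold for some non-normal A.)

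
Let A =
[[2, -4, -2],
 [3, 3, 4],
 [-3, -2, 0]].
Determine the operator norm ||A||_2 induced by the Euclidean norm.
||A||_2 ≈ 7.0041 (= sqrt(largest eigenvalue of A^T A))

||A||_2 = sigma_max(A) = sqrt(lambda_max(A^T A)). Form the symmetric matrix M = A^T A =
[[22, 7, 8],
 [7, 29, 20],
 [8, 20, 20]].
Its characteristic polynomial (trace, sum of principal 2x2 minors, determinant of M give the coefficients) is
  p(λ) = det(λ I - M) = λ^3 - 71λ^2 + 1145λ - 3364.
No integer candidate from the rational root theorem (±divisors of 3364) is a root, so the roots are irrational. The cubic discriminant is Δ = 405361557 > 0, so there are three distinct real roots. p(3) = -541 and p(4) = 144 have opposite signs, so a root lies in (3, 4); Newton's method refines it to λ ≈ 3.7744. p(18) = 74 and p(19) = -381 have opposite signs, so a root lies in (18, 19); Newton's method refines it to λ ≈ 18.1675. p(49) = -81 and p(50) = 1386 have opposite signs, so a root lies in (49, 50); Newton's method refines it to λ ≈ 49.0581. Check (Vieta): the three roots sum to 71, matching tr M = 71.
So the eigenvalues of A^T A are ≈ 3.7744, 18.1675, 49.0581 (all ≥ 0, as they must be for A^T A). The largest is λ_max ≈ 49.0581, hence ||A||_2 = sqrt(λ_max) ≈ 7.0041.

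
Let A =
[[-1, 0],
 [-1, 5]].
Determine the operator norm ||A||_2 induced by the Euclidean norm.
||A||_2 = sqrt((27 + sqrt(629))/2) ≈ 5.1029 (= sqrt(largest eigenvalue of A^T A))

||A||_2 = sigma_max(A) = sqrt(lambda_max(A^T A)). Form the symmetric matrix M = A^T A =
[[2, -5],
 [-5, 25]].
Its characteristic polynomial (trace, determinant of M give the coefficients) is
  p(λ) = det(λ I - M) = λ^2 - 27λ + 25.
For λ^2 - 27λ + 25 the discriminant is 629. It is nonnegative but not a perfect square, so the roots are real and irrational: λ = (27 ± sqrt(629))/2 ≈ 26.0399, 0.9601.
So the eigenvalues of A^T A are ≈ 0.9601, 26.0399 (all ≥ 0, as they must be for A^T A). The largest is λ_max = (27 + sqrt(629))/2 ≈ 26.0399, hence ||A||_2 = sqrt(λ_max) = sqrt((27 + sqrt(629))/2) ≈ 5.1029.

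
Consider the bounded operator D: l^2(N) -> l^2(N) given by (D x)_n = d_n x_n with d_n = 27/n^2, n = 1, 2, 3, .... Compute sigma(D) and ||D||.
sigma(D) = {27/n^2 : n ≥ 1} ∪ {0}; ||D|| = 27

A bounded diagonal operator on l^2 with diagonal entries d_n has spectrum equal to the closure of {d_n : n ≥ 1}: every d_n is an eigenvalue (with eigenvector e_n), so {d_n} ⊂ sigma(D); the spectrum is closed, so its closure is too; and for lambda not in the closure, (D - lambda I) has bounded inverse (the diagonal entries 1/(d_n - lambda) are bounded). For our sequence d_n = 27/n^2, n = 1, 2, 3, ...:
  - {d_n} = {27/n^2 : n ≥ 1}; the only limit point is 0
  - closure = {27/n^2 : n ≥ 1} ∪ {0}
For the norm: a diagonal operator has ||D|| = sup_n |d_n|. Here d_n = 27/n^2 is positive and decreasing, so sup_n |d_n| = d_1 = 27. So ||D|| = 27.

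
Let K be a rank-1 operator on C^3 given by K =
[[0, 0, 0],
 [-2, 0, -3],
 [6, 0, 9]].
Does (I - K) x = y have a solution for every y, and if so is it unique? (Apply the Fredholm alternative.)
(I - K) is invertible (det(I - K) = -8 ≠ 0), so for every y in C^3 the equation (I - K) x = y has a unique solution.

K has rank 1, so it is an outer product K = u v^T: every row of K is a multiple of one row vector. Reading off the entries, u = (0, 1, -3) and v = (-2, 0, -3) (row i of K equals u_i·v^T). A rank-one matrix u v^T satisfies K u = u (v·u) and kills the (2)-dimensional subspace v^⊥, so its characteristic polynomial is lambda^2 (lambda - v·u) with v·u = tr K = 9. Hence the eigenvalues of I - K are 1 (multiplicity 2) and 1 - (9) = -8, so det(I - K) = -8. (Direct check: I - K =
[[1, 0, 0],
 [2, 1, 3],
 [-6, 0, -8]]
has determinant -8.) The finite-dimensional Fredholm alternative says: either (I - K) is invertible, or ker(I - K) ≠ {0} and then range(I - K) = ker((I - K)^*)^⊥, with dim ker(I - K) = dim ker((I - K)^*). Since det(I - K) ≠ 0, 1 is not an eigenvalue of K and ker(I - K) = {0}, so we are in the first case: for every y there is a unique x = (I - K)^(-1) y. Explicitly, by the Sherman–Morrison formula, (I - u v^T)^(-1) = I + u v^T/(1 - v·u), i.e. (I - K)^(-1) = I + K/(-8).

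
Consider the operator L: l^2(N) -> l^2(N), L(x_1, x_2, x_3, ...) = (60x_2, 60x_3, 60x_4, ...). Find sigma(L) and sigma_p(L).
sigma(L) = closed disk {z in C : |z| ≤ 60}; sigma_p(L) = open disk {z in C : |z| < 60}

Note L = 60·V where V is the unit left shift (V x)_k = x_{k+1}; so sigma(L) = 60·sigma(V) and ||L|| = 60||V||. ||L x||^2 = 3600sum_{k≥2} |x_k|^2 ≤ 3600||x||^2, with equality on {x : x_1 = 0}, so ||L|| = 60. For any lambda with |lambda| < 60, set r = lambda/60 (|r| < 1); the vector x = (1, r, r^2, ...) is in l^2 and satisfies L x = 60(r, r^2, ...) = lambda x, so lambda is an eigenvalue. On the boundary |lambda| = 60 the geometric series diverges, so no l^2 eigenvector exists, but these lambda lie in the approximate point spectrum. Hence sigma(L) is the closed disk of radius 60 and sigma_p(L) is the open disk.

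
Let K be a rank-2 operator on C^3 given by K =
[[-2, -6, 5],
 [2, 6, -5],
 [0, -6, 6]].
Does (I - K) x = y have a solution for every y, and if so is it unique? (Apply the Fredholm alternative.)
(I - K) is invertible (det(I - K) = -15 ≠ 0), so for every y in C^3 the equation (I - K) x = y has a unique solution.

K has rank 2 and factors as K = U V^T = u1 v1^T + u2 v2^T with u1 = (-1, 1, 0), v1 = (2, 0, 1), u2 = (3, -3, 3), v2 = (0, -2, 2) (multiplying out reproduces the displayed K). The nonzero eigenvalues of U V^T coincide with those of the 2 x 2 matrix G = V^T U = [[v1·u1, v1·u2], [v2·u1, v2·u2]] = [[-2, 9], [-2, 12]], and by the Sylvester determinant identity det(I_3 - U V^T) = det(I_2 - V^T U) = det([[3, -9], [2, -11]]) = (3)(-11) - (-9)(2) = -15. (Direct check: I - K =
[[3, 6, -5],
 [-2, -5, 5],
 [0, 6, -5]]
has determinant -15.) The finite-dimensional Fredholm alternative says: either (I - K) is invertible, or ker(I - K) ≠ {0} and then range(I - K) = ker((I - K)^*)^⊥, with dim ker(I - K) = dim ker((I - K)^*). Since det(I - K) ≠ 0, 1 is not an eigenvalue of K and ker(I - K) = {0}, so we are in the first case: for every y there is a unique x = (I - K)^(-1) y. (Explicitly, by the Woodbury identity, (I - U V^T)^(-1) = I + U (I_2 - G)^(-1) V^T.)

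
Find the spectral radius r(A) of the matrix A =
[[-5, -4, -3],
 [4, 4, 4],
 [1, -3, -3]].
r(A) ≈ 3.1912

The eigenvalues of A are the roots of its characteristic polynomial. With M = A (coefficients from the trace, the sum of principal 2x2 minors, and det A):
  p(λ) = det(λ I - M) = λ^3 + 4λ^2 + 14λ + 16.
No integer candidate from the rational root theorem (±divisors of 16) is a root, so the roots are irrational. The cubic discriminant is Δ = -2720 < 0, so there is one real root and a complex-conjugate pair. p(-2) = -4 and p(-1) = 5 have opposite signs, so a root lies in (-2, -1); Newton's method refines it to λ ≈ -1.5711. Dividing out (λ - (-1.5711)) leaves approximately λ^2 + 2.4289λ + 10.184. For λ^2 + 2.4289λ + 10.184 the discriminant is -34.8363. It is negative, so the remaining roots are the complex-conjugate pair λ ≈ -1.2145 ± 2.9511i. Their product equals the constant term, so |λ|^2 ≈ 10.184 and |λ| ≈ 3.1912.
Thus the eigenvalues (to 4 decimals) are -1.5711 (modulus 1.5711); -1.2145 ± 2.9511i (modulus 3.1912). The spectral radius is the largest modulus: r(A) ≈ 3.1912. (Cross-check: r(A) ≤ ||A||_2 ≈ 10.2261; equality holds whenever A is normal, though it can also hold for some non-normal A.)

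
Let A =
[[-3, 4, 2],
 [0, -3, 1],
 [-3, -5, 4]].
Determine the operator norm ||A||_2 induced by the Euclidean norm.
||A||_2 ≈ 7.6842 (= sqrt(largest eigenvalue of A^T A))

||A||_2 = sigma_max(A) = sqrt(lambda_max(A^T A)). Form the symmetric matrix M = A^T A =
[[18, 3, -18],
 [3, 50, -15],
 [-18, -15, 21]].
Its characteristic polynomial (trace, sum of principal 2x2 minors, determinant of M give the coefficients) is
  p(λ) = det(λ I - M) = λ^3 - 89λ^2 + 1770λ - 81.
No integer candidate from the rational root theorem (±divisors of 81) is a root, so the roots are irrational. The cubic discriminant is Δ = 2635860537 > 0, so there are three distinct real roots. p(0) = -81 and p(1) = 1601 have opposite signs, so a root lies in (0, 1); Newton's method refines it to λ ≈ 0.0459. p(29) = 789 and p(30) = -81 have opposite signs, so a root lies in (29, 30); Newton's method refines it to λ ≈ 29.9069. p(59) = -81 and p(60) = 1719 have opposite signs, so a root lies in (59, 60); Newton's method refines it to λ ≈ 59.0472. Check (Vieta): the three roots sum to 89, matching tr M = 89.
So the eigenvalues of A^T A are ≈ 0.0459, 29.9069, 59.0472 (all ≥ 0, as they must be for A^T A). The largest is λ_max ≈ 59.0472, hence ||A||_2 = sqrt(λ_max) ≈ 7.6842.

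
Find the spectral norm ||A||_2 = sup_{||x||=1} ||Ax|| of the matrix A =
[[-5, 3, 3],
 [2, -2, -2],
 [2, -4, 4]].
||A||_2 ≈ 7.7032 (= sqrt(largest eigenvalue of A^T A))

||A||_2 = sigma_max(A) = sqrt(lambda_max(A^T A)). Form the symmetric matrix M = A^T A =
[[33, -27, -11],
 [-27, 29, -3],
 [-11, -3, 29]].
Its characteristic polynomial (trace, sum of principal 2x2 minors, determinant of M give the coefficients) is
  p(λ) = det(λ I - M) = λ^3 - 91λ^2 + 1896λ - 1024.
No integer candidate from the rational root theorem (±divisors of 1024) is a root, so the roots are irrational. The cubic discriminant is Δ = 2570831936 > 0, so there are three distinct real roots. p(0) = -1024 and p(1) = 782 have opposite signs, so a root lies in (0, 1); Newton's method refines it to λ ≈ 0.5548. p(31) = 92 and p(32) = -768 have opposite signs, so a root lies in (31, 32); Newton's method refines it to λ ≈ 31.1066. p(59) = -552 and p(60) = 1136 have opposite signs, so a root lies in (59, 60); Newton's method refines it to λ ≈ 59.3386. Check (Vieta): the three roots sum to 91, matching tr M = 91.
So the eigenvalues of A^T A are ≈ 0.5548, 31.1066, 59.3386 (all ≥ 0, as they must be for A^T A). The largest is λ_max ≈ 59.3386, hence ||A||_2 = sqrt(λ_max) ≈ 7.7032.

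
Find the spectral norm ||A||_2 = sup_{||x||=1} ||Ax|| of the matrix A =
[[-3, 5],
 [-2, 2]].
||A||_2 = sqrt((42 + sqrt(1700))/2) ≈ 6.451 (= sqrt(largest eigenvalue of A^T A))

||A||_2 = sigma_max(A) = sqrt(lambda_max(A^T A)). Form the symmetric matrix M = A^T A =
[[13, -19],
 [-19, 29]].
Its characteristic polynomial (trace, determinant of M give the coefficients) is
  p(λ) = det(λ I - M) = λ^2 - 42λ + 16.
For λ^2 - 42λ + 16 the discriminant is 1700. It is nonnegative but not a perfect square, so the roots are real and irrational: λ = (42 ± sqrt(1700))/2 ≈ 41.6155, 0.3845.
So the eigenvalues of A^T A are ≈ 0.3845, 41.6155 (all ≥ 0, as they must be for A^T A). The largest is λ_max = (42 + sqrt(1700))/2 ≈ 41.6155, hence ||A||_2 = sqrt(λ_max) = sqrt((42 + sqrt(1700))/2) ≈ 6.451.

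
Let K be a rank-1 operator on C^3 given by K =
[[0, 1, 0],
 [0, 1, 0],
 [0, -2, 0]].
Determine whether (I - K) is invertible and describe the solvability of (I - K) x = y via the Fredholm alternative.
(I - K) is singular (det(I - K) = 0, i.e. 1 ∈ sigma(K)). (I - K) x = y is solvable iff y ⊥ ker((I - K)^*) = span{(0, 1, 0)}, i.e. iff y_2 = 0. When solvable, the solutions are x = y + c·(1, 1, -2), c arbitrary (ker(I - K) = span{(1, 1, -2)}, dimension 1).

K has rank 1, so it is an outer product K = u v^T: every row of K is a multiple of one row vector. Reading off the entries, u = (1, 1, -2) and v = (0, 1, 0) (row i of K equals u_i·v^T). A rank-one matrix u v^T satisfies K u = u (v·u) and kills the (2)-dimensional subspace v^⊥, so its characteristic polynomial is lambda^2 (lambda - v·u) with v·u = tr K = 1. Hence the eigenvalues of I - K are 1 (multiplicity 2) and 1 - (1) = 0, so det(I - K) = 0. (Direct check: I - K =
[[1, -1, 0],
 [0, 0, 0],
 [0, 2, 1]]
has determinant 0.) So 1 is an eigenvalue of K and (I - K) is not invertible. The finite-dimensional Fredholm alternative says: either (I - K) is invertible, or ker(I - K) ≠ {0} and then range(I - K) = ker((I - K)^*)^⊥, with dim ker(I - K) = dim ker((I - K)^*). We are in the second case, so we need both kernels. Kernel of I - K: (I - K) u = u - u (v·u) = u - u = 0, so ker(I - K) = span{u} = span{(1, 1, -2)} (it is exactly 1-dimensional because rank(I - K) = 2). Kernel of the adjoint: K is real, so (I - K)^* = I - K^T = I - v u^T, and (I - v u^T) v = v - v (u·v) = 0; hence ker((I - K)^*) = span{v} = span{(0, 1, 0)}. Therefore (I - K) x = y is solvable iff <y, v> = 0, i.e. iff y_2 = 0. When this holds, K y = u (v·y) = 0, so (I - K) y = y and x = y is a particular solution; the full solution set is the line x = y + c·u = y + c·(1, 1, -2), c ∈ C.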